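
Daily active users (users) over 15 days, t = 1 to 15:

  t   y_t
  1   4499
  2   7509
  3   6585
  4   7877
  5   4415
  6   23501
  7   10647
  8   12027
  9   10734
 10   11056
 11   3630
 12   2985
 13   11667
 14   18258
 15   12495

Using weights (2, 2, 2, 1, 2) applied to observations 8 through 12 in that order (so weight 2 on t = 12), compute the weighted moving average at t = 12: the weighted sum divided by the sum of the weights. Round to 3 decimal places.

Weighted sum: 2·12027 + 2·10734 + 2·11056 + 1·3630 + 2·2985 = 24054 + 21468 + 22112 + 3630 + 5970 = 77234
Weight total: 2 + 2 + 2 + 1 + 2 = 9
WMA = 77234 / 9 = 8581.556

8581.556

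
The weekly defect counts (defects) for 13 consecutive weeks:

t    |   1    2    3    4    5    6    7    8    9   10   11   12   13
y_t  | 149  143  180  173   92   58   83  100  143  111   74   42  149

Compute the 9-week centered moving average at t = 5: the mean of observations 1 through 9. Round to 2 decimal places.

124.56

Sum of periods 1–9: 149 + 143 + 180 + 173 + 92 + 58 + 83 + 100 + 143 = 1121
Divide by 9: 1121 / 9 = 124.56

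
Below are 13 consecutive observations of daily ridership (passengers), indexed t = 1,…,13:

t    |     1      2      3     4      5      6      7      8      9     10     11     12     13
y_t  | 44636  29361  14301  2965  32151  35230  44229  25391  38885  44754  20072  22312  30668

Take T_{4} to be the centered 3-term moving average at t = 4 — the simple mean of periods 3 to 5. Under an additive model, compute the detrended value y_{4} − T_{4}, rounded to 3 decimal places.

Trend T_4 = (14301 + 2965 + 32151) / 3 = 49417/3 = 16472.33333
Detrended value: 2965 − 16472.33333 = -13507.333

-13507.333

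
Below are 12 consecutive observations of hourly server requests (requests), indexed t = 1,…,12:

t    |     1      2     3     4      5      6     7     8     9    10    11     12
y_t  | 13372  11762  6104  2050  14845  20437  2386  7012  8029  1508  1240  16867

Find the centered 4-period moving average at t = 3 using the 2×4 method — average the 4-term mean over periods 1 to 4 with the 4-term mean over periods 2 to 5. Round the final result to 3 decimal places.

8506.125

Sum over 1–4: 13372 + 11762 + 6104 + 2050 = 33288
Sum over 2–5: 11762 + 6104 + 2050 + 14845 = 34761
CMA at t=3 = (33288 + 34761) / (2·4) = 68049 / 8 = 8506.125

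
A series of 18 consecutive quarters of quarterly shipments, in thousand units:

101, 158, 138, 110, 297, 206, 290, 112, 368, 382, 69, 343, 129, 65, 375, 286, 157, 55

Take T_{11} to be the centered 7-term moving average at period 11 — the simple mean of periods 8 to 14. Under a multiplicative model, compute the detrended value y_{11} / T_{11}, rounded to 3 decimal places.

Trend T_11 = (112 + 368 + 382 + 69 + 343 + 129 + 65) / 7 = 1468/7 = 209.71429
Ratio to trend: 69 / 209.71429 = 0.329

0.329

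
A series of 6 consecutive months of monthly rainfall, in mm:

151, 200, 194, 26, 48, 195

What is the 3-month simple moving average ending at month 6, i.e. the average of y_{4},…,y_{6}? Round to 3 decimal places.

Sum of periods 4–6: 26 + 48 + 195 = 269
Divide by 3: 269 / 3 = 89.667

89.667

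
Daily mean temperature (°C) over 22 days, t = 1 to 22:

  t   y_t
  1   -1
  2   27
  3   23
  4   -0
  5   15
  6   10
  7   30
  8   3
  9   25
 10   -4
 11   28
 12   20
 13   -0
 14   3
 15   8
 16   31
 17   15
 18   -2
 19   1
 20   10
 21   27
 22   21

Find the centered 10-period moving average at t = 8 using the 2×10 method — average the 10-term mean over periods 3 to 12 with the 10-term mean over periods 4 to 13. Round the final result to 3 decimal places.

13.850

Sum over 3–12: 23 + (-0) + 15 + 10 + 30 + 3 + 25 + (-4) + 28 + 20 = 150
Sum over 4–13: (-0) + 15 + 10 + 30 + 3 + 25 + (-4) + 28 + 20 + (-0) = 127
CMA at t=8 = (150 + 127) / (2·10) = 277 / 20 = 13.850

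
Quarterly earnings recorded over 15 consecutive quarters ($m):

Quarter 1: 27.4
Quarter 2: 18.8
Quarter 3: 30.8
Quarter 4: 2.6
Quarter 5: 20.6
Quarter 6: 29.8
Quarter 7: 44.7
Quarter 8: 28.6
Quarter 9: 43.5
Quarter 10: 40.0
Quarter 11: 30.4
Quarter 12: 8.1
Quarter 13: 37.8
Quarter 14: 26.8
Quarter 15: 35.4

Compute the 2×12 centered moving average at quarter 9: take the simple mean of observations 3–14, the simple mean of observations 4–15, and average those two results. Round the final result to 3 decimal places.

28.833

Sum over 3–14: 30.8 + 2.6 + 20.6 + 29.8 + 44.7 + 28.6 + 43.5 + 40.0 + 30.4 + 8.1 + 37.8 + 26.8 = 343.7
Sum over 4–15: 2.6 + 20.6 + 29.8 + 44.7 + 28.6 + 43.5 + 40.0 + 30.4 + 8.1 + 37.8 + 26.8 + 35.4 = 348.3
CMA at t=9 = (343.7 + 348.3) / (2·12) = 692.0 / 24 = 28.833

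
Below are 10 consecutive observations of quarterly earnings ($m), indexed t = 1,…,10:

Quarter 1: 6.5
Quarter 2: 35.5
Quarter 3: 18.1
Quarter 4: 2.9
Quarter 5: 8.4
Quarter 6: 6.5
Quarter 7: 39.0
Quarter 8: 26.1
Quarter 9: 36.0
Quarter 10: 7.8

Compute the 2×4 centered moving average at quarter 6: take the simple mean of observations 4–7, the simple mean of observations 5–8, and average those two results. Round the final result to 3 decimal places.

Sum over 4–7: 2.9 + 8.4 + 6.5 + 39.0 = 56.8
Sum over 5–8: 8.4 + 6.5 + 39.0 + 26.1 = 80.0
CMA at t=6 = (56.8 + 80.0) / (2·4) = 136.8 / 8 = 17.100

17.100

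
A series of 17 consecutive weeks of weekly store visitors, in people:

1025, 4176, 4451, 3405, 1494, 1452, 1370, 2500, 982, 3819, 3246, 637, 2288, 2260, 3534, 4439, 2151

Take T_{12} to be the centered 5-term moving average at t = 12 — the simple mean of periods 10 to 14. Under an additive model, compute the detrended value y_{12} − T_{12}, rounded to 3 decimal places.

-1813.000

Trend T_12 = (3819 + 3246 + 637 + 2288 + 2260) / 5 = 12250/5 = 2450.00000
Detrended value: 637 − 2450.00000 = -1813.000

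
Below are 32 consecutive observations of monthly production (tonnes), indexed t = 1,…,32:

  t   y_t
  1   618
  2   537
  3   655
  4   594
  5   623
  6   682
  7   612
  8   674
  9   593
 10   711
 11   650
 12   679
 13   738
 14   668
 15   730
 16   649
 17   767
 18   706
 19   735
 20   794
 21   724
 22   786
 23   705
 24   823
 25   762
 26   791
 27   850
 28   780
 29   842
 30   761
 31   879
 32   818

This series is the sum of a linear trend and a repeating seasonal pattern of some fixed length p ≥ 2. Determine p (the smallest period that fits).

First differences y_{t+1} − y_t: -81, 118, -61, 29, 59, -70, 62, -81, 118, -61, 29, 59, -70, 62, -81, 118, …
The difference pattern repeats every 7 terms and not for any smaller step, so p = 7.

7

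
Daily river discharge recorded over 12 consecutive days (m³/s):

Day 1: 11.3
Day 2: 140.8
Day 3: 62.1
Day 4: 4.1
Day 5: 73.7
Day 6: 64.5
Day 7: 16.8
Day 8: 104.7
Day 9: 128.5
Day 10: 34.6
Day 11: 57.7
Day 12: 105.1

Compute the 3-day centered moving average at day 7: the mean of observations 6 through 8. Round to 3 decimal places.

Sum of periods 6–8: 64.5 + 16.8 + 104.7 = 186.0
Divide by 3: 186.0 / 3 = 62.000

62.000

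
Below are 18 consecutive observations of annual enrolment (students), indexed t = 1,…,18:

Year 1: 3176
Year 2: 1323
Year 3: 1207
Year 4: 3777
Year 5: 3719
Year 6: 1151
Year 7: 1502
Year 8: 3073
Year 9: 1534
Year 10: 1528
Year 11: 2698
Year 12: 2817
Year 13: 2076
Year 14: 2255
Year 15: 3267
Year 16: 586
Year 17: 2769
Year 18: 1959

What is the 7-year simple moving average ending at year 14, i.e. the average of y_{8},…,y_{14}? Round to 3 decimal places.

Sum of periods 8–14: 3073 + 1534 + 1528 + 2698 + 2817 + 2076 + 2255 = 15981
Divide by 7: 15981 / 7 = 2283.000

2283.000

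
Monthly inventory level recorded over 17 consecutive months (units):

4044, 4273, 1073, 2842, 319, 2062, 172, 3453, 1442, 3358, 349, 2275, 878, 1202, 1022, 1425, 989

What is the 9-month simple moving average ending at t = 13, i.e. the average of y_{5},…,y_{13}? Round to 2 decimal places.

Sum of periods 5–13: 319 + 2062 + 172 + 3453 + 1442 + 3358 + 349 + 2275 + 878 = 14308
Divide by 9: 14308 / 9 = 1589.78

1589.78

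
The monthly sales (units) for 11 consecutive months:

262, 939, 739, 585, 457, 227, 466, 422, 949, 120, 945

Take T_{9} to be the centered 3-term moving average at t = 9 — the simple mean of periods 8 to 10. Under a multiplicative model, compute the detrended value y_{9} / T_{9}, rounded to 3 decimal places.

Trend T_9 = (422 + 949 + 120) / 3 = 1491/3 = 497.00000
Ratio to trend: 949 / 497.00000 = 1.909

1.909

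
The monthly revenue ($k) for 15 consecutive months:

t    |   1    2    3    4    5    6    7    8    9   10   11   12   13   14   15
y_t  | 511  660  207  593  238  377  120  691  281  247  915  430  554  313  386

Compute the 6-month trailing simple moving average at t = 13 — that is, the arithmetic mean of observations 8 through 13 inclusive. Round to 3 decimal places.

519.667

Sum of periods 8–13: 691 + 281 + 247 + 915 + 430 + 554 = 3118
Divide by 6: 3118 / 6 = 519.667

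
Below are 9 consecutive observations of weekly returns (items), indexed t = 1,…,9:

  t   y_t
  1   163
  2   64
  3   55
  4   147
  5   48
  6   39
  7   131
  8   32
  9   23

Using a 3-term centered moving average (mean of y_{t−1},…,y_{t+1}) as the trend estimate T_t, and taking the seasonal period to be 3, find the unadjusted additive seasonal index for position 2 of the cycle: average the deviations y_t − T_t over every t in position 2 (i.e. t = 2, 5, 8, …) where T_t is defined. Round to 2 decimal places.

-30.00

Season position 2 occurs at t = 2, 5, 8 (where T_t is defined).
t=2: T_2 = 94.0000; y_2 − T_2 = 64 − 94.0000 = -30.0000
t=5: T_5 = 78.0000; y_5 − T_5 = 48 − 78.0000 = -30.0000
t=8: T_8 = 62.0000; y_8 − T_8 = 32 − 62.0000 = -30.0000
Mean deviation: (-30.0000 + -30.0000 + -30.0000) / 3 = -30.00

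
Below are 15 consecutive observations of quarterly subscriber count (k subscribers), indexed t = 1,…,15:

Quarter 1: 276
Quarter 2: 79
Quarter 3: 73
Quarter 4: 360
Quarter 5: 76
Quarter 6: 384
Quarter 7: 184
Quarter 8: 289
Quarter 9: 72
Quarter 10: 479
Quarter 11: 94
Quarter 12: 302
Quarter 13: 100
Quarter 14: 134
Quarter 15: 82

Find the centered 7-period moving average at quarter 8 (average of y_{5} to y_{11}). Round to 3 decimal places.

Sum of periods 5–11: 76 + 384 + 184 + 289 + 72 + 479 + 94 = 1578
Divide by 7: 1578 / 7 = 225.429

225.429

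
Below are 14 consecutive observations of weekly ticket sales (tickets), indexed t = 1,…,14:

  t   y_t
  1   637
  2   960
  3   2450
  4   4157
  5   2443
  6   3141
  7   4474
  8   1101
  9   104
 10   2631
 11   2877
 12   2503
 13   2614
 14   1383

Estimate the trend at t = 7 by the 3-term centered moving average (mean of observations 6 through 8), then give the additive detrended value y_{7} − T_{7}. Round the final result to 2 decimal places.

1568.67

Trend T_7 = (3141 + 4474 + 1101) / 3 = 8716/3 = 2905.3333
Detrended value: 4474 − 2905.3333 = 1568.67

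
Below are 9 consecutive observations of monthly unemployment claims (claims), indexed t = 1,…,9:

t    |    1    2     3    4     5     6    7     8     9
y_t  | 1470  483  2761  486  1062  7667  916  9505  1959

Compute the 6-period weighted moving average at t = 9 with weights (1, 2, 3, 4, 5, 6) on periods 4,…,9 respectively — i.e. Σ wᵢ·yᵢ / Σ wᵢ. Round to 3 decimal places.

4216.857

Weighted sum: 1·486 + 2·1062 + 3·7667 + 4·916 + 5·9505 + 6·1959 = 486 + 2124 + 23001 + 3664 + 47525 + 11754 = 88554
Weight total: 1 + 2 + 3 + 4 + 5 + 6 = 21
WMA = 88554 / 21 = 4216.857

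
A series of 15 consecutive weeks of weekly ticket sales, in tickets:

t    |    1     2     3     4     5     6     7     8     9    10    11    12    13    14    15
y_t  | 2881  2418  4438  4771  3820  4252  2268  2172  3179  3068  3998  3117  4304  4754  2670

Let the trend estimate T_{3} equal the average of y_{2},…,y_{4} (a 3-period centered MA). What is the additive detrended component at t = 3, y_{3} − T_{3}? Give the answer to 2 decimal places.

562.33

Trend T_3 = (2418 + 4438 + 4771) / 3 = 11627/3 = 3875.6667
Detrended value: 4438 − 3875.6667 = 562.33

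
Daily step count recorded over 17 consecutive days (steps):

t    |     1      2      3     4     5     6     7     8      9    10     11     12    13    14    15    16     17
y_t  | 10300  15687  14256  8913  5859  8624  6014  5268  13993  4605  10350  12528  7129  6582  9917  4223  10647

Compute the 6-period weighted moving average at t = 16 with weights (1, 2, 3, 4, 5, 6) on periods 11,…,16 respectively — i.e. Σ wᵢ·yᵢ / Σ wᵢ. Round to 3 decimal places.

7525.905

Weighted sum: 1·10350 + 2·12528 + 3·7129 + 4·6582 + 5·9917 + 6·4223 = 10350 + 25056 + 21387 + 26328 + 49585 + 25338 = 158044
Weight total: 1 + 2 + 3 + 4 + 5 + 6 = 21
WMA = 158044 / 21 = 7525.905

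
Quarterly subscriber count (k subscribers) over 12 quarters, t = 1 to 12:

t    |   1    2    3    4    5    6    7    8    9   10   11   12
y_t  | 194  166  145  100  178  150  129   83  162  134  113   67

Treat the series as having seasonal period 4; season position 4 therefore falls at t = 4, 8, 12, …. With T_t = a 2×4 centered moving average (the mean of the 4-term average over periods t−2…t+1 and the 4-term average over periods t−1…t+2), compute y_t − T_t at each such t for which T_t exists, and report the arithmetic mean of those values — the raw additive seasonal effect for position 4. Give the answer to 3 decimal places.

Season position 4 occurs at t = 4, 8 (where T_t is defined).
t=4: T_4 = 145.25000; y_4 − T_4 = 100 − 145.25000 = -45.25000
t=8: T_8 = 129.00000; y_8 − T_8 = 83 − 129.00000 = -46.00000
Mean deviation: (-45.25000 + -46.00000) / 2 = -45.625

-45.625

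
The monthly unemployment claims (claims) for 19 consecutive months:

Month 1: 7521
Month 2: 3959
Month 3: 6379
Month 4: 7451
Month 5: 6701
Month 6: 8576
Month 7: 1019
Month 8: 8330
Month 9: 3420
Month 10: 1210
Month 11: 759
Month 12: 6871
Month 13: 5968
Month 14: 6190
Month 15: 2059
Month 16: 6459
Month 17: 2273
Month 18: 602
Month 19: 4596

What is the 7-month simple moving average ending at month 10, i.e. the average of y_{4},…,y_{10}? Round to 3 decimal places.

Sum of periods 4–10: 7451 + 6701 + 8576 + 1019 + 8330 + 3420 + 1210 = 36707
Divide by 7: 36707 / 7 = 5243.857

5243.857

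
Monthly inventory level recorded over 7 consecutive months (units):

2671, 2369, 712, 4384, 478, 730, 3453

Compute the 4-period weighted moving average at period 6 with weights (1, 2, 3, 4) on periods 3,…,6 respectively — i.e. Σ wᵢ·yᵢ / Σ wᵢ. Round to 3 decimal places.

1383.400

Weighted sum: 1·712 + 2·4384 + 3·478 + 4·730 = 712 + 8768 + 1434 + 2920 = 13834
Weight total: 1 + 2 + 3 + 4 = 10
WMA = 13834 / 10 = 1383.400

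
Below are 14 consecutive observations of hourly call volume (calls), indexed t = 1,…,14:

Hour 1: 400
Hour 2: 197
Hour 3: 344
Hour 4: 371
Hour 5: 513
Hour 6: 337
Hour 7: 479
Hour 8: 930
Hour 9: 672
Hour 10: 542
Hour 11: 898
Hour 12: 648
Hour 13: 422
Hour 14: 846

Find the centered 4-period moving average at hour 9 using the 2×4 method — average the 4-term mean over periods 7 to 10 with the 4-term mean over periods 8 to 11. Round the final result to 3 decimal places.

Sum over 7–10: 479 + 930 + 672 + 542 = 2623
Sum over 8–11: 930 + 672 + 542 + 898 = 3042
CMA at t=9 = (2623 + 3042) / (2·4) = 5665 / 8 = 708.125

708.125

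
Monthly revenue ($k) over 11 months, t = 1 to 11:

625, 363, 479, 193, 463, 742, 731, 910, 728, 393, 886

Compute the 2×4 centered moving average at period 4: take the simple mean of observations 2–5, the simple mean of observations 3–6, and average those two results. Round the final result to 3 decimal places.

Sum over 2–5: 363 + 479 + 193 + 463 = 1498
Sum over 3–6: 479 + 193 + 463 + 742 = 1877
CMA at t=4 = (1498 + 1877) / (2·4) = 3375 / 8 = 421.875

421.875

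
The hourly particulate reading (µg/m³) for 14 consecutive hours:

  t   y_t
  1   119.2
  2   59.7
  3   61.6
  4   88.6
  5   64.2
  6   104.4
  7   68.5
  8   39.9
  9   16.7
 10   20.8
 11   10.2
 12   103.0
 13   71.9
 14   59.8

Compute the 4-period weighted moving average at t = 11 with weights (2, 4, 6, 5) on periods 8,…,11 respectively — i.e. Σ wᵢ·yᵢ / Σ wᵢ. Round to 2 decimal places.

18.96

Weighted sum: 2·39.9 + 4·16.7 + 6·20.8 + 5·10.2 = 79.8 + 66.8 + 124.8 + 51.0 = 322.4
Weight total: 2 + 4 + 6 + 5 = 17
WMA = 322.4 / 17 = 18.96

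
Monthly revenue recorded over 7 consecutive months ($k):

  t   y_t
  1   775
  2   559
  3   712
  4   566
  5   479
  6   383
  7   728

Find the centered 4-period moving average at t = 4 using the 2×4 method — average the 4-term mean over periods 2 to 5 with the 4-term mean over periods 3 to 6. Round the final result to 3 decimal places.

Sum over 2–5: 559 + 712 + 566 + 479 = 2316
Sum over 3–6: 712 + 566 + 479 + 383 = 2140
CMA at t=4 = (2316 + 2140) / (2·4) = 4456 / 8 = 557.000

557.000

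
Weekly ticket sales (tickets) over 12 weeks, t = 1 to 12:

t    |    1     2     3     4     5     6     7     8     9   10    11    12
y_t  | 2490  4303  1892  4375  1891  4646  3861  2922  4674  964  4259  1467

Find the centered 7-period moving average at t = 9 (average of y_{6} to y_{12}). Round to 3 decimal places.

3256.143

Sum of periods 6–12: 4646 + 3861 + 2922 + 4674 + 964 + 4259 + 1467 = 22793
Divide by 7: 22793 / 7 = 3256.143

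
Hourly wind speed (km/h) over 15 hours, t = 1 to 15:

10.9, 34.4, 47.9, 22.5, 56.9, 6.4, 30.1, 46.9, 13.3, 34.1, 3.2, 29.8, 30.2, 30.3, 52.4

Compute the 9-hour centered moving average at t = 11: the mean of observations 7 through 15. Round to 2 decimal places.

Sum of periods 7–15: 30.1 + 46.9 + 13.3 + 34.1 + 3.2 + 29.8 + 30.2 + 30.3 + 52.4 = 270.3
Divide by 9: 270.3 / 9 = 30.03

30.03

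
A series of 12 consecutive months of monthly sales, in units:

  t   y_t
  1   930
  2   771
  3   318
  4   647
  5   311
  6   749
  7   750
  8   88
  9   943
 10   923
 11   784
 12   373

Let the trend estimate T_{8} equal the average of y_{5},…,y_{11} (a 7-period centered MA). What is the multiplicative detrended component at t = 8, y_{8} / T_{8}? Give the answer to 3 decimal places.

0.135

Trend T_8 = (311 + 749 + 750 + 88 + 943 + 923 + 784) / 7 = 4548/7 = 649.71429
Ratio to trend: 88 / 649.71429 = 0.135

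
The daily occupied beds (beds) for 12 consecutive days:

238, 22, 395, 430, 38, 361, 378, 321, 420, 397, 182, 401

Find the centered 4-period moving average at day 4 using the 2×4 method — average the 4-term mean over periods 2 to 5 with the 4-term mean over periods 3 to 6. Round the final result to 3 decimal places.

263.625

Sum over 2–5: 22 + 395 + 430 + 38 = 885
Sum over 3–6: 395 + 430 + 38 + 361 = 1224
CMA at t=4 = (885 + 1224) / (2·4) = 2109 / 8 = 263.625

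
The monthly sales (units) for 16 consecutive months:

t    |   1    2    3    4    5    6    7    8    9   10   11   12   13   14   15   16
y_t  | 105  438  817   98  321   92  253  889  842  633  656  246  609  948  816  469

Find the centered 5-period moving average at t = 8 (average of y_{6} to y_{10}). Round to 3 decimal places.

541.800

Sum of periods 6–10: 92 + 253 + 889 + 842 + 633 = 2709
Divide by 5: 2709 / 5 = 541.800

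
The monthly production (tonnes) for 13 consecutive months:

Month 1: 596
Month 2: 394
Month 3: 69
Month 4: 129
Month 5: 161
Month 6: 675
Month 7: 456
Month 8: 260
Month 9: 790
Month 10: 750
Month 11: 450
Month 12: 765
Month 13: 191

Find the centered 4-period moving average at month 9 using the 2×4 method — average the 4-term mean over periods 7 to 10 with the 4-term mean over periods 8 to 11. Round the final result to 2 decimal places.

Sum over 7–10: 456 + 260 + 790 + 750 = 2256
Sum over 8–11: 260 + 790 + 750 + 450 = 2250
CMA at t=9 = (2256 + 2250) / (2·4) = 4506 / 8 = 563.25

563.25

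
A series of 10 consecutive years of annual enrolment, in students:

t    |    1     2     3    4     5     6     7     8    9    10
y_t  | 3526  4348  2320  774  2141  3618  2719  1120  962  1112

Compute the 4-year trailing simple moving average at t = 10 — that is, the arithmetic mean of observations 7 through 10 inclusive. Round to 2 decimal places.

1478.25

Sum of periods 7–10: 2719 + 1120 + 962 + 1112 = 5913
Divide by 4: 5913 / 4 = 1478.25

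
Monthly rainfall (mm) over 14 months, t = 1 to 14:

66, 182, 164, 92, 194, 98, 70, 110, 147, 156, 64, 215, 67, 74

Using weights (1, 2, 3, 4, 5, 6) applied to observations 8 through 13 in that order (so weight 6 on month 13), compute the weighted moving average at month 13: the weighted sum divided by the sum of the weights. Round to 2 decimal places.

Weighted sum: 1·110 + 2·147 + 3·156 + 4·64 + 5·215 + 6·67 = 110 + 294 + 468 + 256 + 1075 + 402 = 2605
Weight total: 1 + 2 + 3 + 4 + 5 + 6 = 21
WMA = 2605 / 21 = 124.05

124.05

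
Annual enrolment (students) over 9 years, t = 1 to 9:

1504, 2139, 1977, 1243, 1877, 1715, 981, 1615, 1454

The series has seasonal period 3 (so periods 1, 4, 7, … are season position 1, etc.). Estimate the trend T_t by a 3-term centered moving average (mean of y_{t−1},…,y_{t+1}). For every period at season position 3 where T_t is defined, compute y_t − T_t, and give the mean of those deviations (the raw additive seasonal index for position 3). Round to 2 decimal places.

190.67

Season position 3 occurs at t = 3, 6 (where T_t is defined).
t=3: T_3 = 1786.3333; y_3 − T_3 = 1977 − 1786.3333 = 190.6667
t=6: T_6 = 1524.3333; y_6 − T_6 = 1715 − 1524.3333 = 190.6667
Mean deviation: (190.6667 + 190.6667) / 2 = 190.67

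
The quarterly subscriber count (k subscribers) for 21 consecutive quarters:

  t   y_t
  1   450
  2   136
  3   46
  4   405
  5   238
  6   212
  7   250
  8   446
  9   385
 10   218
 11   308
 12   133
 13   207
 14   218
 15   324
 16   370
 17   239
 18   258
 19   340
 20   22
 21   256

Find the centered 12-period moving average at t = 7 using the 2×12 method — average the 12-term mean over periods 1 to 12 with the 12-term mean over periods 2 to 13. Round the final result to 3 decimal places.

Sum over 1–12: 450 + 136 + 46 + 405 + 238 + 212 + 250 + 446 + 385 + 218 + 308 + 133 = 3227
Sum over 2–13: 136 + 46 + 405 + 238 + 212 + 250 + 446 + 385 + 218 + 308 + 133 + 207 = 2984
CMA at t=7 = (3227 + 2984) / (2·12) = 6211 / 24 = 258.792

258.792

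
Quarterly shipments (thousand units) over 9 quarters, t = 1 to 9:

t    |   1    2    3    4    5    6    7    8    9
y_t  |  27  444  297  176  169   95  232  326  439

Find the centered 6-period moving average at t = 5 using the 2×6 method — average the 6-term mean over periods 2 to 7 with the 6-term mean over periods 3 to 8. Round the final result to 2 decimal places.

Sum over 2–7: 444 + 297 + 176 + 169 + 95 + 232 = 1413
Sum over 3–8: 297 + 176 + 169 + 95 + 232 + 326 = 1295
CMA at t=5 = (1413 + 1295) / (2·6) = 2708 / 12 = 225.67

225.67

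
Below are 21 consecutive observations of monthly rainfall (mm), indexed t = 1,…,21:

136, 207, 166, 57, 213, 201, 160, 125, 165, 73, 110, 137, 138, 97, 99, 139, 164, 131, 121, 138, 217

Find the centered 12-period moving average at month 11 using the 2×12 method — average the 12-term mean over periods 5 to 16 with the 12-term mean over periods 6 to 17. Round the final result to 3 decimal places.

Sum over 5–16: 213 + 201 + 160 + 125 + 165 + 73 + 110 + 137 + 138 + 97 + 99 + 139 = 1657
Sum over 6–17: 201 + 160 + 125 + 165 + 73 + 110 + 137 + 138 + 97 + 99 + 139 + 164 = 1608
CMA at t=11 = (1657 + 1608) / (2·12) = 3265 / 24 = 136.042

136.042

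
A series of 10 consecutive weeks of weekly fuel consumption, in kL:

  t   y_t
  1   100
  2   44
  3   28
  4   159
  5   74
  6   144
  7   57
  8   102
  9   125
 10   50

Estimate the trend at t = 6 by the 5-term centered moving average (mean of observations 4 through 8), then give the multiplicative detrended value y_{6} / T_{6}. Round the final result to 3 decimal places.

Trend T_6 = (159 + 74 + 144 + 57 + 102) / 5 = 536/5 = 107.20000
Ratio to trend: 144 / 107.20000 = 1.343

1.343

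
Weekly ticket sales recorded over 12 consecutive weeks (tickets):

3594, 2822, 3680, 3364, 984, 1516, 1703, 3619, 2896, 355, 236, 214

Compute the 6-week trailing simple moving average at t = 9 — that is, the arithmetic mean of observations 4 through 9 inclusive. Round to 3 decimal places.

Sum of periods 4–9: 3364 + 984 + 1516 + 1703 + 3619 + 2896 = 14082
Divide by 6: 14082 / 6 = 2347.000

2347.000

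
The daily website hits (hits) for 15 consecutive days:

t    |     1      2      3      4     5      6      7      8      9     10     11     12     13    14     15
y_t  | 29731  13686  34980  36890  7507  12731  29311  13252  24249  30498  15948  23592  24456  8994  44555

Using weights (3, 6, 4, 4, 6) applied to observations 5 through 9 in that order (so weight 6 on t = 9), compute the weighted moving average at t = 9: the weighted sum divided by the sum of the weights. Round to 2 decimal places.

Weighted sum: 3·7507 + 6·12731 + 4·29311 + 4·13252 + 6·24249 = 22521 + 76386 + 117244 + 53008 + 145494 = 414653
Weight total: 3 + 6 + 4 + 4 + 6 = 23
WMA = 414653 / 23 = 18028.39

18028.39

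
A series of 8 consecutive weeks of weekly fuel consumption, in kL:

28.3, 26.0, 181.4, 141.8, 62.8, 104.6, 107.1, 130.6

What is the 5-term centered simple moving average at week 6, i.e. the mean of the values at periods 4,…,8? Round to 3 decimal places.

109.380

Sum of periods 4–8: 141.8 + 62.8 + 104.6 + 107.1 + 130.6 = 546.9
Divide by 5: 546.9 / 5 = 109.380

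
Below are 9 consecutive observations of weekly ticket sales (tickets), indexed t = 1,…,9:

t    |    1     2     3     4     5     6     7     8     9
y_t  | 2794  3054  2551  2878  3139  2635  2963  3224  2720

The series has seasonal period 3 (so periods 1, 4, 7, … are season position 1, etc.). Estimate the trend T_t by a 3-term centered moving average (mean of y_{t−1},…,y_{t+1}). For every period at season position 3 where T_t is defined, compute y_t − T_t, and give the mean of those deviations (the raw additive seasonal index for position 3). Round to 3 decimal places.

Season position 3 occurs at t = 3, 6 (where T_t is defined).
t=3: T_3 = 2827.66667; y_3 − T_3 = 2551 − 2827.66667 = -276.66667
t=6: T_6 = 2912.33333; y_6 − T_6 = 2635 − 2912.33333 = -277.33333
Mean deviation: (-276.66667 + -277.33333) / 2 = -277.000

-277.000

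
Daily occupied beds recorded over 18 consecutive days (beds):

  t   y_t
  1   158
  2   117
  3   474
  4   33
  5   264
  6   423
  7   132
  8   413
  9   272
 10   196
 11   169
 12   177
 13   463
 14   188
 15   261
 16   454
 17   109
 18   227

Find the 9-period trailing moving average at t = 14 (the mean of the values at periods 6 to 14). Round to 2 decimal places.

270.33

Sum of periods 6–14: 423 + 132 + 413 + 272 + 196 + 169 + 177 + 463 + 188 = 2433
Divide by 9: 2433 / 9 = 270.33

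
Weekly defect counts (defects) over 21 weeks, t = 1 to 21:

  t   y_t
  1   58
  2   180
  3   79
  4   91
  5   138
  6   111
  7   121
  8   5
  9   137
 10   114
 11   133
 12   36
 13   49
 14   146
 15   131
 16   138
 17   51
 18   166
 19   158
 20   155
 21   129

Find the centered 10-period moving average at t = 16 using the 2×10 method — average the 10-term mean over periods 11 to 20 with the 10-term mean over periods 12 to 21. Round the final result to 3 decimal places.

Sum over 11–20: 133 + 36 + 49 + 146 + 131 + 138 + 51 + 166 + 158 + 155 = 1163
Sum over 12–21: 36 + 49 + 146 + 131 + 138 + 51 + 166 + 158 + 155 + 129 = 1159
CMA at t=16 = (1163 + 1159) / (2·10) = 2322 / 20 = 116.100

116.100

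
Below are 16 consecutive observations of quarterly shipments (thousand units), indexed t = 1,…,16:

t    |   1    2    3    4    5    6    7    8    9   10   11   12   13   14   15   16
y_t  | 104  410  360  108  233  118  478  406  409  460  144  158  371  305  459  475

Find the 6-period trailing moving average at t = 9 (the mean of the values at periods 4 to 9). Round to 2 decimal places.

292.00

Sum of periods 4–9: 108 + 233 + 118 + 478 + 406 + 409 = 1752
Divide by 6: 1752 / 6 = 292.00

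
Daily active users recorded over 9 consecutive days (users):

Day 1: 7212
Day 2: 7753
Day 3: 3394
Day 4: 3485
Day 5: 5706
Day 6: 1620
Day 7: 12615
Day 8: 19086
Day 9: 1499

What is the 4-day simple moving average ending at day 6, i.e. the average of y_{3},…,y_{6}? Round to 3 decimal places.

Sum of periods 3–6: 3394 + 3485 + 5706 + 1620 = 14205
Divide by 4: 14205 / 4 = 3551.250

3551.250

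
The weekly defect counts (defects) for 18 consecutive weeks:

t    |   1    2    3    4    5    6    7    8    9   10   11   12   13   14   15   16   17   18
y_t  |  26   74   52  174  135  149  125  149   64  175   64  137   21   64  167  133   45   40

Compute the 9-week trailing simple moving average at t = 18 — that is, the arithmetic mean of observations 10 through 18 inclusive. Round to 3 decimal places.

Sum of periods 10–18: 175 + 64 + 137 + 21 + 64 + 167 + 133 + 45 + 40 = 846
Divide by 9: 846 / 9 = 94.000

94.000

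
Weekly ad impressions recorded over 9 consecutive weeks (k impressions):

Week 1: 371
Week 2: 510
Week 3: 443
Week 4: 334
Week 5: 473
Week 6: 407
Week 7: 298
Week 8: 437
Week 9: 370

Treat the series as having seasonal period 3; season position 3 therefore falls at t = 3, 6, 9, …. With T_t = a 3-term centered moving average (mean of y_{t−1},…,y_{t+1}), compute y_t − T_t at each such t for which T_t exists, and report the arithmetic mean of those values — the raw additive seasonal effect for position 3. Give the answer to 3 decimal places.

14.167

Season position 3 occurs at t = 3, 6 (where T_t is defined).
t=3: T_3 = 429.00000; y_3 − T_3 = 443 − 429.00000 = 14.00000
t=6: T_6 = 392.66667; y_6 − T_6 = 407 − 392.66667 = 14.33333
Mean deviation: (14.00000 + 14.33333) / 2 = 14.167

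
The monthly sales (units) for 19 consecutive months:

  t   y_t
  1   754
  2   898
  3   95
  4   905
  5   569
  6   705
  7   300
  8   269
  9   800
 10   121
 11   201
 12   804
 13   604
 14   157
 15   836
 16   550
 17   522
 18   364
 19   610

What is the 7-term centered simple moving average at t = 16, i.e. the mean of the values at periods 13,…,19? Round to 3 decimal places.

520.429

Sum of periods 13–19: 604 + 157 + 836 + 550 + 522 + 364 + 610 = 3643
Divide by 7: 3643 / 7 = 520.429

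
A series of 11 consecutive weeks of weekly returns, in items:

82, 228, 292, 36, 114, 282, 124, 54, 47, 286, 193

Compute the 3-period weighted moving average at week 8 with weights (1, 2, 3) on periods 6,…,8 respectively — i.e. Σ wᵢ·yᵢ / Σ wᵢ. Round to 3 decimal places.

Weighted sum: 1·282 + 2·124 + 3·54 = 282 + 248 + 162 = 692
Weight total: 1 + 2 + 3 = 6
WMA = 692 / 6 = 115.333

115.333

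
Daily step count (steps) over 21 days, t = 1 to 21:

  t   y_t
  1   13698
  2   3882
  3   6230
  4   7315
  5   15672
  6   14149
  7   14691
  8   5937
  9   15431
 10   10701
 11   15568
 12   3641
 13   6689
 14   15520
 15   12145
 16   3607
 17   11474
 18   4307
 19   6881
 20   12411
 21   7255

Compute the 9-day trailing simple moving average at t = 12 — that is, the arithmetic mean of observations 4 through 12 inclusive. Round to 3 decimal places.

Sum of periods 4–12: 7315 + 15672 + 14149 + 14691 + 5937 + 15431 + 10701 + 15568 + 3641 = 103105
Divide by 9: 103105 / 9 = 11456.111

11456.111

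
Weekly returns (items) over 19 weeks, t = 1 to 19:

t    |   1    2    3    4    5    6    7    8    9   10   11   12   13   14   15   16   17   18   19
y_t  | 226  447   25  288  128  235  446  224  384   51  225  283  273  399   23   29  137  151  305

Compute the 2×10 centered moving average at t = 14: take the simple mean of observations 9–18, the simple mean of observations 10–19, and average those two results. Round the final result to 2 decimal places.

191.55

Sum over 9–18: 384 + 51 + 225 + 283 + 273 + 399 + 23 + 29 + 137 + 151 = 1955
Sum over 10–19: 51 + 225 + 283 + 273 + 399 + 23 + 29 + 137 + 151 + 305 = 1876
CMA at t=14 = (1955 + 1876) / (2·10) = 3831 / 20 = 191.55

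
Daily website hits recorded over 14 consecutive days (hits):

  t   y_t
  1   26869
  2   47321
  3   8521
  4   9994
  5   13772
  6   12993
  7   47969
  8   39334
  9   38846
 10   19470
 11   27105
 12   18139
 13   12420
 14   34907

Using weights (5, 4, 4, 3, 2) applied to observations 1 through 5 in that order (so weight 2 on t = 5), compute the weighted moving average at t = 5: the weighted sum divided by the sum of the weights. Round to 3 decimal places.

23068.833

Weighted sum: 5·26869 + 4·47321 + 4·8521 + 3·9994 + 2·13772 = 134345 + 189284 + 34084 + 29982 + 27544 = 415239
Weight total: 5 + 4 + 4 + 3 + 2 = 18
WMA = 415239 / 18 = 23068.833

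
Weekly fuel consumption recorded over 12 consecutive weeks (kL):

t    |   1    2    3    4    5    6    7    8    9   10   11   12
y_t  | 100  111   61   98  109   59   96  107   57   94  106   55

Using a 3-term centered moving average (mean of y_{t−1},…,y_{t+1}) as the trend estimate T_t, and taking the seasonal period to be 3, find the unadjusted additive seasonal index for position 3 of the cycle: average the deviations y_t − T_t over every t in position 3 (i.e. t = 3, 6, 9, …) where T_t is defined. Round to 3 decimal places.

Season position 3 occurs at t = 3, 6, 9 (where T_t is defined).
t=3: T_3 = 90.00000; y_3 − T_3 = 61 − 90.00000 = -29.00000
t=6: T_6 = 88.00000; y_6 − T_6 = 59 − 88.00000 = -29.00000
t=9: T_9 = 86.00000; y_9 − T_9 = 57 − 86.00000 = -29.00000
Mean deviation: (-29.00000 + -29.00000 + -29.00000) / 3 = -29.000

-29.000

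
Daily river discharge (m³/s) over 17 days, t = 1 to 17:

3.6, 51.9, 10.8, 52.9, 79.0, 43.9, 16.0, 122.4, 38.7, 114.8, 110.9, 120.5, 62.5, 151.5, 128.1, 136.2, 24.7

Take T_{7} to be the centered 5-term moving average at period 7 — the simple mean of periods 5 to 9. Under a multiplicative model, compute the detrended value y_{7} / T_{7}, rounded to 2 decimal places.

0.27

Trend T_7 = (79.0 + 43.9 + 16.0 + 122.4 + 38.7) / 5 = 300.0/5 = 60.0000
Ratio to trend: 16.0 / 60.0000 = 0.27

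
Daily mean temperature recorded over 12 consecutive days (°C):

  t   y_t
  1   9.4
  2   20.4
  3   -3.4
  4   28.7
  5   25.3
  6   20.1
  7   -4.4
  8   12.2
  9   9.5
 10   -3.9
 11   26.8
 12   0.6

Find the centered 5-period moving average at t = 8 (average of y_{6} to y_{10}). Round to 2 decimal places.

Sum of periods 6–10: 20.1 + (-4.4) + 12.2 + 9.5 + (-3.9) = 33.5
Divide by 5: 33.5 / 5 = 6.70

6.70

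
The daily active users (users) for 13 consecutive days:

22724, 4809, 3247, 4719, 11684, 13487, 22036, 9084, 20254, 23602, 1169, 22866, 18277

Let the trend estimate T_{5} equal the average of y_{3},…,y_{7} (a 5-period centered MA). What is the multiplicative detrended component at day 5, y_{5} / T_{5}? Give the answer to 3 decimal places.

1.059

Trend T_5 = (3247 + 4719 + 11684 + 13487 + 22036) / 5 = 55173/5 = 11034.60000
Ratio to trend: 11684 / 11034.60000 = 1.059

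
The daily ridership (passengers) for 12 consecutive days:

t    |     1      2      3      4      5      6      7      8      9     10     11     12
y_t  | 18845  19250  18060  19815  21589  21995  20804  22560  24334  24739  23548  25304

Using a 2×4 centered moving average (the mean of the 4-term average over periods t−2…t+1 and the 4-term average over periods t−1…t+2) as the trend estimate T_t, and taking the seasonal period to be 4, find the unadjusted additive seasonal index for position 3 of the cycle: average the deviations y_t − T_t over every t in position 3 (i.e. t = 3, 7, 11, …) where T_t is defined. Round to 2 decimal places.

-1275.81

Season position 3 occurs at t = 3, 7 (where T_t is defined).
t=3: T_3 = 19335.5000; y_3 − T_3 = 18060 − 19335.5000 = -1275.5000
t=7: T_7 = 22080.1250; y_7 − T_7 = 20804 − 22080.1250 = -1276.1250
Mean deviation: (-1275.5000 + -1276.1250) / 2 = -1275.81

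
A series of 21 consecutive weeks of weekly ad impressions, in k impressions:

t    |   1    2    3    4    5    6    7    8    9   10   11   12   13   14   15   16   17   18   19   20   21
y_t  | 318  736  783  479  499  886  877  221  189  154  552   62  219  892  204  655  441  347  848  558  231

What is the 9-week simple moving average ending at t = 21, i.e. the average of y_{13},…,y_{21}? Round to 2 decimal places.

Sum of periods 13–21: 219 + 892 + 204 + 655 + 441 + 347 + 848 + 558 + 231 = 4395
Divide by 9: 4395 / 9 = 488.33

488.33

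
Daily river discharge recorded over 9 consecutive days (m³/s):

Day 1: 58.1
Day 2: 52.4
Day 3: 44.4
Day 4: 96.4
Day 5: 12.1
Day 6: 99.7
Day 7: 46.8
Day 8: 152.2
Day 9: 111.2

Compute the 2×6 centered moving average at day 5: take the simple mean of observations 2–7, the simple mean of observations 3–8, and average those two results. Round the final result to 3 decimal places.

Sum over 2–7: 52.4 + 44.4 + 96.4 + 12.1 + 99.7 + 46.8 = 351.8
Sum over 3–8: 44.4 + 96.4 + 12.1 + 99.7 + 46.8 + 152.2 = 451.6
CMA at t=5 = (351.8 + 451.6) / (2·6) = 803.4 / 12 = 66.950

66.950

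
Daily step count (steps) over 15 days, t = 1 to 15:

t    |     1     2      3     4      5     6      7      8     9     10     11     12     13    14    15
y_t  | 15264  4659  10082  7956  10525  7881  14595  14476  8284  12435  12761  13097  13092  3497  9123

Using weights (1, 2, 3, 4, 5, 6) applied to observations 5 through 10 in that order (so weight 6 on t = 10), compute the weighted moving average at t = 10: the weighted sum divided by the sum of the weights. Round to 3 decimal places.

11619.333

Weighted sum: 1·10525 + 2·7881 + 3·14595 + 4·14476 + 5·8284 + 6·12435 = 10525 + 15762 + 43785 + 57904 + 41420 + 74610 = 244006
Weight total: 1 + 2 + 3 + 4 + 5 + 6 = 21
WMA = 244006 / 21 = 11619.333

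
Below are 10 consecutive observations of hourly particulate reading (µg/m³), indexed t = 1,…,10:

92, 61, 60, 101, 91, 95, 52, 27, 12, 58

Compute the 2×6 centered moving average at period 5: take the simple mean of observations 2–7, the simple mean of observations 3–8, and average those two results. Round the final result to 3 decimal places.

73.833

Sum over 2–7: 61 + 60 + 101 + 91 + 95 + 52 = 460
Sum over 3–8: 60 + 101 + 91 + 95 + 52 + 27 = 426
CMA at t=5 = (460 + 426) / (2·6) = 886 / 12 = 73.833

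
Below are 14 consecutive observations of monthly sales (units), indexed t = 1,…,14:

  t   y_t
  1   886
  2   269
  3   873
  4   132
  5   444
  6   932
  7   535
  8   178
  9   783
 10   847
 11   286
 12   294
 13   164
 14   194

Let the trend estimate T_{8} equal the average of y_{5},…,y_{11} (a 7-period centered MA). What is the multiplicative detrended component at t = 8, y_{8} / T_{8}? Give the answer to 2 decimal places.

Trend T_8 = (444 + 932 + 535 + 178 + 783 + 847 + 286) / 7 = 4005/7 = 572.1429
Ratio to trend: 178 / 572.1429 = 0.31

0.31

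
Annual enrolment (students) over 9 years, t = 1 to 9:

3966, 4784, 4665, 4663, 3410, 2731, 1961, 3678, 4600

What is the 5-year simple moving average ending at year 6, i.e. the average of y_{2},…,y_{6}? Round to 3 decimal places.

4050.600

Sum of periods 2–6: 4784 + 4665 + 4663 + 3410 + 2731 = 20253
Divide by 5: 20253 / 5 = 4050.600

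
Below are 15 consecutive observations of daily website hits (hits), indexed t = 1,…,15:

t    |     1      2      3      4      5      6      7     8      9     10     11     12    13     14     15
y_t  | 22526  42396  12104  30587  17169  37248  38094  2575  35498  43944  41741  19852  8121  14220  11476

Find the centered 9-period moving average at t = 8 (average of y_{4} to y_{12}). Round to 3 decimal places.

Sum of periods 4–12: 30587 + 17169 + 37248 + 38094 + 2575 + 35498 + 43944 + 41741 + 19852 = 266708
Divide by 9: 266708 / 9 = 29634.222

29634.222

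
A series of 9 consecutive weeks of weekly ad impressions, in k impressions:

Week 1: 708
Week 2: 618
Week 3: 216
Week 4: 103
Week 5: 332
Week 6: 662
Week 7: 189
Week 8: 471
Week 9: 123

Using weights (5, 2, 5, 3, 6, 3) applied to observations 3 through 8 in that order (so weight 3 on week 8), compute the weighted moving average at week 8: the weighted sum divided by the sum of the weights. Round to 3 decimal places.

311.625

Weighted sum: 5·216 + 2·103 + 5·332 + 3·662 + 6·189 + 3·471 = 1080 + 206 + 1660 + 1986 + 1134 + 1413 = 7479
Weight total: 5 + 2 + 5 + 3 + 6 + 3 = 24
WMA = 7479 / 24 = 311.625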